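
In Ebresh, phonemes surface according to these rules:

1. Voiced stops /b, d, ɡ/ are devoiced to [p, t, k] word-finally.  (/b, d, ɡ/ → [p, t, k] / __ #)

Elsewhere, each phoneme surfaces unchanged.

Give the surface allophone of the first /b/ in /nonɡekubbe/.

/b/ (between /u/ and /b/): rule 1 targets it, but not word-finally → unchanged [b].

[b]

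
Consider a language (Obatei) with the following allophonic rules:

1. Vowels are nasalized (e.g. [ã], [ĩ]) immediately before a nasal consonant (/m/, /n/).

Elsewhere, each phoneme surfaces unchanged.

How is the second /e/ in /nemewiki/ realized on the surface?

[e]

/e/ — between /m/ and /w/; rule 1 does not apply here → [e].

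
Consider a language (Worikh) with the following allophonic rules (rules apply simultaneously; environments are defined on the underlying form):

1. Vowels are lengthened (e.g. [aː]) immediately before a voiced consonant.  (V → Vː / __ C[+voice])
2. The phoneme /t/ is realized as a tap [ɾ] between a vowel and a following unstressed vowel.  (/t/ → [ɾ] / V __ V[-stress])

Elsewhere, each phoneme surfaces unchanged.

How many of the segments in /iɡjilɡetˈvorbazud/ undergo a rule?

Segments that undergo a rule: /i/ → [iː] (rule 1); /i/ → [iː] (rule 1); /o/ → [oː] (rule 1); /a/ → [aː] (rule 1); /u/ → [uː] (rule 1).
All other segments surface unchanged.

5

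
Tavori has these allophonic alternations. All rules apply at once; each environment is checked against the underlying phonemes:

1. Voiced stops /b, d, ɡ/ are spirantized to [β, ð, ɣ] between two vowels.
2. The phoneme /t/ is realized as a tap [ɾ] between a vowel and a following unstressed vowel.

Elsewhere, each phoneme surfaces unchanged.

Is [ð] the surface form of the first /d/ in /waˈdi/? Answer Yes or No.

/d/ — between /a/ and /i/, between two vowels — surfaces as [ð] (rule 1).
The actual realization is [ð], which matches [ð].

Yes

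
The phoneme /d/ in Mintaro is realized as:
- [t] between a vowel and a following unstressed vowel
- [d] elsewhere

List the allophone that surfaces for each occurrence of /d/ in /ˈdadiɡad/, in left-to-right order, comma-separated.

Occurrence 1 (position 1): no conditioning environment matches → elsewhere allophone [d].
Occurrence 2 (position 3): between a vowel and a following unstressed vowel → [t].
Occurrence 3 (position 7): no conditioning environment matches → elsewhere allophone [d].

[d], [t], [d]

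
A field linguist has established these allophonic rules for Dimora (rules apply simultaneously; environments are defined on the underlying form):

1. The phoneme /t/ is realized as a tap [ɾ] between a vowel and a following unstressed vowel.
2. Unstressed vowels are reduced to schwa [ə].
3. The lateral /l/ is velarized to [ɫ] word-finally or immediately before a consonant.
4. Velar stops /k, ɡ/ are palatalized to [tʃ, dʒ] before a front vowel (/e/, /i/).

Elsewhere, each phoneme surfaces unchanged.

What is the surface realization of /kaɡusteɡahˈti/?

/k/ (word-initial) is in the target of rule 4 but the environment (before a front vowel) is not met → [k].
Rule 2 applies to /a/ (between /k/ and /ɡ/: in an unstressed syllable) → [ə].
/ɡ/ (between /a/ and /u/) is in the target of rule 4 but the environment (before a front vowel) is not met → [ɡ].
/u/ (between /ɡ/ and /s/) occurs in an unstressed syllable → [ə] by rule 2.
/s/ stays [s].
/t/ (between /s/ and /e/) fails the environment for rule 1, so it stays [t].
Rule 2 applies to /e/ (between /t/ and /ɡ/: in an unstressed syllable) → [ə].
/ɡ/ (between /e/ and /a/): rule 4 targets it, but not before a front vowel → unchanged [ɡ].
Rule 2 applies to /a/ (between /ɡ/ and /h/: in an unstressed syllable) → [ə].
/h/ — not in any rule's target class → [h].
/t/ — between /h/ and /i/; rule 1 does not apply here → [t].
/i/ (word-final): rule 2 targets it, but not in an unstressed syllable → unchanged [i].

[kəɡəstəɡəhˈti]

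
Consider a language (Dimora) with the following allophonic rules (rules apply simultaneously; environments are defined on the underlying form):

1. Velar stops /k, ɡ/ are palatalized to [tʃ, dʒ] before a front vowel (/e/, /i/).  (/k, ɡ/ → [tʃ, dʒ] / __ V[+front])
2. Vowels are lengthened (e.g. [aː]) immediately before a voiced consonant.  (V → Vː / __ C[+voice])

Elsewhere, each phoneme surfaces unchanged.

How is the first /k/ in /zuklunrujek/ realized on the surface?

[k]

/k/ (between /u/ and /l/): rule 1 targets it, but not before a front vowel → unchanged [k].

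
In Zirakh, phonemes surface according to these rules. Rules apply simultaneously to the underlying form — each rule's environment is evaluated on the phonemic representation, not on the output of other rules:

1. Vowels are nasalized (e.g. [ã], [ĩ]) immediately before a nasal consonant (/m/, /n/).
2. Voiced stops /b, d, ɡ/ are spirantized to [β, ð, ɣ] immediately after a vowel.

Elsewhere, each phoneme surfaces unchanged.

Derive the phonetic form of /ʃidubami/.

[ʃiðuβãmi]

/i/ (between /ʃ/ and /d/) is in the target of rule 1 but the environment (before a nasal consonant) is not met → [i].
/d/ — between /i/ and /u/, immediately after a vowel — surfaces as [ð] (rule 2).
/u/ (between /d/ and /b/) fails the environment for rule 1, so it stays [u].
/b/ (between /u/ and /a/): immediately after a vowel, so rule 2 applies → [β].
/a/ (between /b/ and /m/): before a nasal consonant, so rule 1 applies → [ã].
/i/ — word-final; rule 1 does not apply here → [i].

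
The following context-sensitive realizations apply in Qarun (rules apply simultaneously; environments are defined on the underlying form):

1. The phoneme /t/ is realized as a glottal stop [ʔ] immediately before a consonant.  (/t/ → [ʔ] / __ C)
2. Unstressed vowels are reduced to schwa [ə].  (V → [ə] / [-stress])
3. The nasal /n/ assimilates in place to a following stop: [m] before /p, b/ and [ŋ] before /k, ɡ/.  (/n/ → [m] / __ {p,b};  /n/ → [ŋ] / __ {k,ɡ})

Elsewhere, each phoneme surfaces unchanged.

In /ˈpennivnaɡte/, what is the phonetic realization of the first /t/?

[t]

/t/ — between /ɡ/ and /e/; rule 1 does not apply here → [t].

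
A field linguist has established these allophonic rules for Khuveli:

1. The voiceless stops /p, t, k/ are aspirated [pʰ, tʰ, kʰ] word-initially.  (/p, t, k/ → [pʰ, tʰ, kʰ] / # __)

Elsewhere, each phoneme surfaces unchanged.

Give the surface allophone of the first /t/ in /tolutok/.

/t/ — word-initial, word-initially — surfaces as [tʰ] (rule 1).

[tʰ]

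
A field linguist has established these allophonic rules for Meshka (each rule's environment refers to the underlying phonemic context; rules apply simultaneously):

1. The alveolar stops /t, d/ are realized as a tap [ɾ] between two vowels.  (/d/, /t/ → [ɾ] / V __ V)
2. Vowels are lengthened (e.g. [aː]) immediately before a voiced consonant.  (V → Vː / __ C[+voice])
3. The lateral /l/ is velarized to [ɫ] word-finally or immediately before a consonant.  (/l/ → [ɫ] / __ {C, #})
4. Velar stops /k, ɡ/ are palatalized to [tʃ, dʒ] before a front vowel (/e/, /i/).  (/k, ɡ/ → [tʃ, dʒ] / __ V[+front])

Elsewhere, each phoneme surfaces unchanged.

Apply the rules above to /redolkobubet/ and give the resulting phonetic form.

[reːɾoːɫkoːbuːbet]

/r/ (word-initial): no rule targets it → [r].
/e/ — between /r/ and /d/, before a voiced consonant — surfaces as [eː] (rule 2).
/d/ (between /e/ and /o/) occurs between two vowels → [ɾ] by rule 1.
/o/ (between /d/ and /l/): before a voiced consonant, so rule 2 applies → [oː].
/l/ (between /o/ and /k/): word-finally or immediately before a consonant, so rule 3 applies → [ɫ].
/k/ — between /l/ and /o/; rule 4 does not apply here → [k].
/o/ (between /k/ and /b/) occurs before a voiced consonant → [oː] by rule 2.
/b/ — not in any rule's target class → [b].
/u/ (between /b/ and /b/): before a voiced consonant, so rule 2 applies → [uː].
/b/ — not in any rule's target class → [b].
/e/ (between /b/ and /t/) fails the environment for rule 2, so it stays [e].
/t/ (word-final) is in the target of rule 1 but the environment (between two vowels) is not met → [t].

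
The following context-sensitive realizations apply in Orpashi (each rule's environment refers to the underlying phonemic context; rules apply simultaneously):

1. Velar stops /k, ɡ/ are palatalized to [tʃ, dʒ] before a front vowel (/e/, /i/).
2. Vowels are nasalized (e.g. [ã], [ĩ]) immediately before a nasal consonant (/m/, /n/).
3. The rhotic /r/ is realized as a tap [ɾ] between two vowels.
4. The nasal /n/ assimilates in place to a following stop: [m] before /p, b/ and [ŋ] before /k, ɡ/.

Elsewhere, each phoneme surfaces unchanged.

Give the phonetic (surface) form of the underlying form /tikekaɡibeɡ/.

/t/ (word-initial): no rule targets it → [t].
/i/ (between /t/ and /k/) is in the target of rule 2 but the environment (before a nasal consonant) is not met → [i].
/k/ meets the environment for rule 1 (before a front vowel) → [tʃ].
/e/ (between /k/ and /k/) fails the environment for rule 2, so it stays [e].
/k/ (between /e/ and /a/) is in the target of rule 1 but the environment (before a front vowel) is not met → [k].
/a/ — between /k/ and /ɡ/; rule 2 does not apply here → [a].
Rule 1 applies to /ɡ/ (between /a/ and /i/: before a front vowel) → [dʒ].
/i/ (between /ɡ/ and /b/): rule 2 targets it, but not before a nasal consonant → unchanged [i].
/b/ (between /i/ and /e/) is unaffected → [b].
/e/ — between /b/ and /ɡ/; rule 2 does not apply here → [e].
/ɡ/ — word-final; rule 1 does not apply here → [ɡ].

[titʃekadʒibeɡ]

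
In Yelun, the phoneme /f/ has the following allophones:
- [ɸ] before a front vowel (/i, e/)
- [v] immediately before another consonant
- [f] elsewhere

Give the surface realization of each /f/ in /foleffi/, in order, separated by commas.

[f], [v], [ɸ]

Occurrence 1 (position 1): no conditioning environment matches → elsewhere allophone [f].
Occurrence 2 (position 5): immediately before another consonant → [v].
Occurrence 3 (position 6): before a front vowel (/i, e/) → [ɸ].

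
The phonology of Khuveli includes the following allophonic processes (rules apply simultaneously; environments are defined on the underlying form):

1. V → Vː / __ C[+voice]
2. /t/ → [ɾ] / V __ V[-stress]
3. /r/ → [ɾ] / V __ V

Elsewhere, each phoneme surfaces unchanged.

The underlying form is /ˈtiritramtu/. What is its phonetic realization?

[ˈtiːɾitraːmtu]

/t/ (word-initial): rule 2 targets it, but not between a vowel and a following unstressed vowel → unchanged [t].
/i/ meets the environment for rule 1 (before a voiced consonant) → [iː].
/r/ — between /i/ and /i/, between two vowels — surfaces as [ɾ] (rule 3).
/i/ (between /r/ and /t/) fails the environment for rule 1, so it stays [i].
/t/ (between /i/ and /r/) fails the environment for rule 2, so it stays [t].
/r/ (between /t/ and /a/) fails the environment for rule 3, so it stays [r].
/a/ — between /r/ and /m/, before a voiced consonant — surfaces as [aː] (rule 1).
/t/ (between /m/ and /u/) is in the target of rule 2 but the environment (between a vowel and a following unstressed vowel) is not met → [t].
/u/ (word-final) is in the target of rule 1 but the environment (before a voiced consonant) is not met → [u].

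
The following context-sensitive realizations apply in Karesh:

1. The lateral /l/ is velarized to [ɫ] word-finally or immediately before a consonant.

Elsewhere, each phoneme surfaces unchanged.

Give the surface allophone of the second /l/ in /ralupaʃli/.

/l/ (between /ʃ/ and /i/) fails the environment for rule 1, so it stays [l].

[l]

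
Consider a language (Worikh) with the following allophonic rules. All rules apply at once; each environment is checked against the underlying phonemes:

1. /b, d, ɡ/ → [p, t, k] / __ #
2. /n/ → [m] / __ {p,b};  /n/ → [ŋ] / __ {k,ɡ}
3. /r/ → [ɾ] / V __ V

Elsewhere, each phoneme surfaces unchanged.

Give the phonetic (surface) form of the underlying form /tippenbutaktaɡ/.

/t/ (word-initial) is unaffected → [t].
/i/ (between /t/ and /p/) is unaffected → [i].
/p/ stays [p].
/p/ (between /p/ and /e/): no rule targets it → [p].
/e/ (between /p/ and /n/): no rule targets it → [e].
/n/ (between /e/ and /b/) occurs before a labial or velar stop → [m] by rule 2.
/b/ (between /n/ and /u/) is in the target of rule 1 but the environment (word-finally) is not met → [b].
/u/ (between /b/ and /t/) is unaffected → [u].
/t/ — not in any rule's target class → [t].
/a/ (between /t/ and /k/) is unaffected → [a].
/k/ (between /a/ and /t/) is unaffected → [k].
/t/ (between /k/ and /a/): no rule targets it → [t].
/a/ (between /t/ and /ɡ/) is unaffected → [a].
/ɡ/ meets the environment for rule 1 (word-finally) → [k].

[tippembutaktak]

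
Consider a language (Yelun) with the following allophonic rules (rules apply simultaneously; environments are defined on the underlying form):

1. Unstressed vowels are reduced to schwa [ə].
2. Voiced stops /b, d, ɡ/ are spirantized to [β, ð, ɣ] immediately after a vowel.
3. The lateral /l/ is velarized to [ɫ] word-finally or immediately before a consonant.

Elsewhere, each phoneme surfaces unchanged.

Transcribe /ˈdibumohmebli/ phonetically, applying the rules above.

/d/ (word-initial) is in the target of rule 2 but the environment (immediately after a vowel) is not met → [d].
/i/ (between /d/ and /b/): rule 1 targets it, but not in an unstressed syllable → unchanged [i].
/b/ (between /i/ and /u/): immediately after a vowel, so rule 2 applies → [β].
/u/ (between /b/ and /m/): in an unstressed syllable, so rule 1 applies → [ə].
/o/ (between /m/ and /h/) occurs in an unstressed syllable → [ə] by rule 1.
/e/ (between /m/ and /b/): in an unstressed syllable, so rule 1 applies → [ə].
/b/ (between /e/ and /l/) occurs immediately after a vowel → [β] by rule 2.
/l/ (between /b/ and /i/) is in the target of rule 3 but the environment (word-finally or immediately before a consonant) is not met → [l].
/i/ — word-final, in an unstressed syllable — surfaces as [ə] (rule 1).

[ˈdiβəməhməβlə]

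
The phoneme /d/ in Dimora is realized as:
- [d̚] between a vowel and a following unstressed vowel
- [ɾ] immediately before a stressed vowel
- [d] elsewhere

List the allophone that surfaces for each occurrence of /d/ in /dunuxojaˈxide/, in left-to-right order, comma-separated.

Occurrence 1 (position 1): no conditioning environment matches → elsewhere allophone [d].
Occurrence 2 (position 11): between a vowel and a following unstressed vowel → [d̚].

[d], [d̚]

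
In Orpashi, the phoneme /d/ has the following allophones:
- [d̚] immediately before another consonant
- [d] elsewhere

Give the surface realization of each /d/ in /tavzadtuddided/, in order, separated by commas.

[d̚], [d̚], [d], [d], [d]

Occurrence 1 (position 6): immediately before another consonant → [d̚].
Occurrence 2 (position 9): immediately before another consonant → [d̚].
Occurrence 3 (position 10): no conditioning environment matches → elsewhere allophone [d].
Occurrence 4 (position 12): no conditioning environment matches → elsewhere allophone [d].
Occurrence 5 (position 14): no conditioning environment matches → elsewhere allophone [d].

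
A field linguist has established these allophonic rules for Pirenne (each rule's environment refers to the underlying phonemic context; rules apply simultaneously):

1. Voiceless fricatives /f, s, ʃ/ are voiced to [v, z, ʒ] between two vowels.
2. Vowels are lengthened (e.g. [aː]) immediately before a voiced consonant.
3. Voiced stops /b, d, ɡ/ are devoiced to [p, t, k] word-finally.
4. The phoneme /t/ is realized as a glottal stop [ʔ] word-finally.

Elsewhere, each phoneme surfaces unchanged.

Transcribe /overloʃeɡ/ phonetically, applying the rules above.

Rule 2 applies to /o/ (word-initial: before a voiced consonant) → [oː].
/v/ stays [v].
/e/ (between /v/ and /r/): before a voiced consonant, so rule 2 applies → [eː].
/r/ (between /e/ and /l/): no rule targets it → [r].
/l/ (between /r/ and /o/) is unaffected → [l].
/o/ — between /l/ and /ʃ/; rule 2 does not apply here → [o].
/ʃ/ — between /o/ and /e/, between two vowels — surfaces as [ʒ] (rule 1).
/e/ — between /ʃ/ and /ɡ/, before a voiced consonant — surfaces as [eː] (rule 2).
Rule 3 applies to /ɡ/ (word-final: word-finally) → [k].

[oːveːrloʒeːk]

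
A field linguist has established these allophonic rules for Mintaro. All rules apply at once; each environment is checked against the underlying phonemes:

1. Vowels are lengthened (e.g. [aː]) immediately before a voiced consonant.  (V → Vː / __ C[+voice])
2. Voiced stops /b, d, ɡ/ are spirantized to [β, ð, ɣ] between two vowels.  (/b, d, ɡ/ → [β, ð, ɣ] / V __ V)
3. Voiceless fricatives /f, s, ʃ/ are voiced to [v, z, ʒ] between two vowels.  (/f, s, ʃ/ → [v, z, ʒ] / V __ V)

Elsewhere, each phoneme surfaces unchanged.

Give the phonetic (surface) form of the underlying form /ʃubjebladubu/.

[ʃuːbjeːblaːðuːβu]

/ʃ/ (word-initial) fails the environment for rule 3, so it stays [ʃ].
/u/ (between /ʃ/ and /b/): before a voiced consonant, so rule 1 applies → [uː].
/b/ (between /u/ and /j/) fails the environment for rule 2, so it stays [b].
Rule 1 applies to /e/ (between /j/ and /b/: before a voiced consonant) → [eː].
/b/ (between /e/ and /l/) fails the environment for rule 2, so it stays [b].
Rule 1 applies to /a/ (between /l/ and /d/: before a voiced consonant) → [aː].
Rule 2 applies to /d/ (between /a/ and /u/: between two vowels) → [ð].
/u/ — between /d/ and /b/, before a voiced consonant — surfaces as [uː] (rule 1).
/b/ (between /u/ and /u/): between two vowels, so rule 2 applies → [β].
/u/ (word-final) fails the environment for rule 1, so it stays [u].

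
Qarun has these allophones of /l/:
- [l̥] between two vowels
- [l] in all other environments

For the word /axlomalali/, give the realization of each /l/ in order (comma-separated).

Occurrence 1 (position 3): no conditioning environment matches → elsewhere allophone [l].
Occurrence 2 (position 7): between two vowels → [l̥].
Occurrence 3 (position 9): between two vowels → [l̥].

[l], [l̥], [l̥]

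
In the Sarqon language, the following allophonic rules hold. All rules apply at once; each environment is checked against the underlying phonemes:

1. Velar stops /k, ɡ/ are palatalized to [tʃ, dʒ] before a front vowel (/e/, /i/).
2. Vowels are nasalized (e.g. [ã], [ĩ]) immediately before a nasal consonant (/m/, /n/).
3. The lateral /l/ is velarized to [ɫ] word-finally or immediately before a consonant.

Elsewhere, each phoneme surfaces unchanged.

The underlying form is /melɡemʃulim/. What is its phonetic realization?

[meɫdʒẽmʃulĩm]

/m/ (word-initial) is unaffected → [m].
/e/ (between /m/ and /l/): rule 2 targets it, but not before a nasal consonant → unchanged [e].
/l/ — between /e/ and /ɡ/, word-finally or immediately before a consonant — surfaces as [ɫ] (rule 3).
/ɡ/ (between /l/ and /e/) occurs before a front vowel → [dʒ] by rule 1.
/e/ meets the environment for rule 2 (before a nasal consonant) → [ẽ].
/m/ — not in any rule's target class → [m].
/ʃ/ — not in any rule's target class → [ʃ].
/u/ (between /ʃ/ and /l/) fails the environment for rule 2, so it stays [u].
/l/ (between /u/ and /i/): rule 3 targets it, but not word-finally or immediately before a consonant → unchanged [l].
Rule 2 applies to /i/ (between /l/ and /m/: before a nasal consonant) → [ĩ].
/m/ stays [m].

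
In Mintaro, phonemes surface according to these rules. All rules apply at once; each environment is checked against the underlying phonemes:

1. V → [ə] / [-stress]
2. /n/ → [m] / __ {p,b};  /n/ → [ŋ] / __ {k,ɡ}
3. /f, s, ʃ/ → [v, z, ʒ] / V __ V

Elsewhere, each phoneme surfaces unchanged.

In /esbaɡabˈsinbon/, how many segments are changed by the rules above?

Segments that undergo a rule: /e/ → [ə] (rule 1); /a/ → [ə] (rule 1); /a/ → [ə] (rule 1); /n/ → [m] (rule 2); /o/ → [ə] (rule 1).
All other segments surface unchanged.

5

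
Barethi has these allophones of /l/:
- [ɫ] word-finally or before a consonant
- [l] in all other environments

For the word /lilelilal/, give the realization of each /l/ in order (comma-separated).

[l], [l], [l], [l], [ɫ]

Occurrence 1 (position 1): no conditioning environment matches → elsewhere allophone [l].
Occurrence 2 (position 3): no conditioning environment matches → elsewhere allophone [l].
Occurrence 3 (position 5): no conditioning environment matches → elsewhere allophone [l].
Occurrence 4 (position 7): no conditioning environment matches → elsewhere allophone [l].
Occurrence 5 (position 9): word-finally or before a consonant → [ɫ].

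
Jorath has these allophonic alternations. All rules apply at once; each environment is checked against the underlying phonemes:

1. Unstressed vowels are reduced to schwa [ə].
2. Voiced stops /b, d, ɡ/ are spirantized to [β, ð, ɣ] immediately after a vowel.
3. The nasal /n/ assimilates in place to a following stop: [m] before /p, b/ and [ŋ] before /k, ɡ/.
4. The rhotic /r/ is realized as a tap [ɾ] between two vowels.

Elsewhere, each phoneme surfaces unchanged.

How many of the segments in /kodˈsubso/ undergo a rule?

Segments that undergo a rule: /o/ → [ə] (rule 1); /d/ → [ð] (rule 2); /b/ → [β] (rule 2); /o/ → [ə] (rule 1).
All other segments surface unchanged.

4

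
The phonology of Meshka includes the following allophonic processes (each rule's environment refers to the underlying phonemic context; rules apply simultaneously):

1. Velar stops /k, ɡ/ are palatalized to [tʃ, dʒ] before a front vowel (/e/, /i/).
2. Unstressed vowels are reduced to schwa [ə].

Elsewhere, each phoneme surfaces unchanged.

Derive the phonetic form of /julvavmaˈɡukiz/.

/j/ (word-initial) is unaffected → [j].
/u/ meets the environment for rule 2 (in an unstressed syllable) → [ə].
/l/ — not in any rule's target class → [l].
/v/ — not in any rule's target class → [v].
Rule 2 applies to /a/ (between /v/ and /v/: in an unstressed syllable) → [ə].
/v/ (between /a/ and /m/): no rule targets it → [v].
/m/ (between /v/ and /a/): no rule targets it → [m].
/a/ (between /m/ and /ɡ/) occurs in an unstressed syllable → [ə] by rule 2.
/ɡ/ (between /a/ and /u/) is in the target of rule 1 but the environment (before a front vowel) is not met → [ɡ].
/u/ (between /ɡ/ and /k/) is in the target of rule 2 but the environment (in an unstressed syllable) is not met → [u].
/k/ — between /u/ and /i/, before a front vowel — surfaces as [tʃ] (rule 1).
Rule 2 applies to /i/ (between /k/ and /z/: in an unstressed syllable) → [ə].
/z/ (word-final) is unaffected → [z].

[jəlvəvməˈɡutʃəz]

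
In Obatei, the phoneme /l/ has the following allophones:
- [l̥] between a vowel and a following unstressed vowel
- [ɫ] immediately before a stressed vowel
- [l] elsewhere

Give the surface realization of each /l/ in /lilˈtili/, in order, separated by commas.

[l], [l], [l̥]

Occurrence 1 (position 1): no conditioning environment matches → elsewhere allophone [l].
Occurrence 2 (position 3): no conditioning environment matches → elsewhere allophone [l].
Occurrence 3 (position 6): between a vowel and a following unstressed vowel → [l̥].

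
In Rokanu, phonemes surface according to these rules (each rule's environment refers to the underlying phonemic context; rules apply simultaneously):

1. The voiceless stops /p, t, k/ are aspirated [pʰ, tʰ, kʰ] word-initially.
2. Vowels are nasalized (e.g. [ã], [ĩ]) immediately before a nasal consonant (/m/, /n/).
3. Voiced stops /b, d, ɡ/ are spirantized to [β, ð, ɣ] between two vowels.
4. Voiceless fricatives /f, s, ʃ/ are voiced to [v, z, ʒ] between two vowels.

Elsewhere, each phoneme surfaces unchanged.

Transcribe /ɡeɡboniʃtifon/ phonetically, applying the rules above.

/ɡ/ — word-initial; rule 3 does not apply here → [ɡ].
/e/ — between /ɡ/ and /ɡ/; rule 2 does not apply here → [e].
/ɡ/ — between /e/ and /b/; rule 3 does not apply here → [ɡ].
/b/ — between /ɡ/ and /o/; rule 3 does not apply here → [b].
/o/ (between /b/ and /n/) occurs before a nasal consonant → [õ] by rule 2.
/n/ stays [n].
/i/ — between /n/ and /ʃ/; rule 2 does not apply here → [i].
/ʃ/ (between /i/ and /t/) fails the environment for rule 4, so it stays [ʃ].
/t/ (between /ʃ/ and /i/) is in the target of rule 1 but the environment (word-initially) is not met → [t].
/i/ (between /t/ and /f/) fails the environment for rule 2, so it stays [i].
/f/ — between /i/ and /o/, between two vowels — surfaces as [v] (rule 4).
/o/ meets the environment for rule 2 (before a nasal consonant) → [õ].
/n/ (word-final): no rule targets it → [n].

[ɡeɡbõniʃtivõn]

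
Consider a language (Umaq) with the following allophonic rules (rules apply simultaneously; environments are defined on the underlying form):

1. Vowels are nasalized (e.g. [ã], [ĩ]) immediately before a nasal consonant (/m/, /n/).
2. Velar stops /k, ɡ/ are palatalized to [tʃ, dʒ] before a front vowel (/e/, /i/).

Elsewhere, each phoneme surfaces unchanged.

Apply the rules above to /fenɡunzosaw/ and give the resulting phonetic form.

[fẽnɡũnzosaw]

/f/ (word-initial): no rule targets it → [f].
/e/ meets the environment for rule 1 (before a nasal consonant) → [ẽ].
/n/ (between /e/ and /ɡ/): no rule targets it → [n].
/ɡ/ — between /n/ and /u/; rule 2 does not apply here → [ɡ].
/u/ (between /ɡ/ and /n/) occurs before a nasal consonant → [ũ] by rule 1.
/n/ (between /u/ and /z/): no rule targets it → [n].
/z/ — not in any rule's target class → [z].
/o/ (between /z/ and /s/) fails the environment for rule 1, so it stays [o].
/s/ (between /o/ and /a/) is unaffected → [s].
/a/ (between /s/ and /w/) fails the environment for rule 1, so it stays [a].
/w/ (word-final) is unaffected → [w].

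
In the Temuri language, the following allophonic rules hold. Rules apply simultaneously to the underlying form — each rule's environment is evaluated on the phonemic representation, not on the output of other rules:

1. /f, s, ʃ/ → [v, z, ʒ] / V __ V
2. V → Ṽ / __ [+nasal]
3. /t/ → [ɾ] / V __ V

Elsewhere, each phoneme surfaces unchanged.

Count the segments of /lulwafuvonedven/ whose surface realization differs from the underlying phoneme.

Segments that undergo a rule: /f/ → [v] (rule 1); /o/ → [õ] (rule 2); /e/ → [ẽ] (rule 2).
All other segments surface unchanged.

3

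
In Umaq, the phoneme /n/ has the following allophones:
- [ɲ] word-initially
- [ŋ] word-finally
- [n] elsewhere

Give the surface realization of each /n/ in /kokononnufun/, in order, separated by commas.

Occurrence 1 (position 5): no conditioning environment matches → elsewhere allophone [n].
Occurrence 2 (position 7): no conditioning environment matches → elsewhere allophone [n].
Occurrence 3 (position 8): no conditioning environment matches → elsewhere allophone [n].
Occurrence 4 (position 12): word-finally → [ŋ].

[n], [n], [n], [ŋ]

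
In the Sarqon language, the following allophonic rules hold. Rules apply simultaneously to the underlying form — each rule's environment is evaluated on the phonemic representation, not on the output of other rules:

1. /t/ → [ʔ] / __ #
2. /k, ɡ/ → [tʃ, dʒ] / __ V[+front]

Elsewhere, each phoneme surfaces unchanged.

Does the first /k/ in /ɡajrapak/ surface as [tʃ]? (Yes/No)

No

/k/ — word-final; rule 2 does not apply here → [k].
The actual realization is [k], not [tʃ].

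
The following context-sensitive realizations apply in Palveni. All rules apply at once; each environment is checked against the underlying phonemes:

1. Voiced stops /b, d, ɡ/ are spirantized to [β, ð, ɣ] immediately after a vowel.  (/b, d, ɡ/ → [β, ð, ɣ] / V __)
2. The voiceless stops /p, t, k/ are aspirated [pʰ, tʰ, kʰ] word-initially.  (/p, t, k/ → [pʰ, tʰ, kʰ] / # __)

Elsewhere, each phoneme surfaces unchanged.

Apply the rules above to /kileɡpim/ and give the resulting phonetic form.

[kʰileɣpim]

Rule 2 applies to /k/ (word-initial: word-initially) → [kʰ].
Rule 1 applies to /ɡ/ (between /e/ and /p/: immediately after a vowel) → [ɣ].
/p/ (between /ɡ/ and /i/) is in the target of rule 2 but the environment (word-initially) is not met → [p].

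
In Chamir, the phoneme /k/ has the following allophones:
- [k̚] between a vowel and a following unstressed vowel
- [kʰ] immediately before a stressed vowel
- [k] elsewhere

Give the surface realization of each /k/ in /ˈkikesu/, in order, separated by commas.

Occurrence 1 (position 1): immediately before a stressed vowel → [kʰ].
Occurrence 2 (position 3): between a vowel and a following unstressed vowel → [k̚].

[kʰ], [k̚]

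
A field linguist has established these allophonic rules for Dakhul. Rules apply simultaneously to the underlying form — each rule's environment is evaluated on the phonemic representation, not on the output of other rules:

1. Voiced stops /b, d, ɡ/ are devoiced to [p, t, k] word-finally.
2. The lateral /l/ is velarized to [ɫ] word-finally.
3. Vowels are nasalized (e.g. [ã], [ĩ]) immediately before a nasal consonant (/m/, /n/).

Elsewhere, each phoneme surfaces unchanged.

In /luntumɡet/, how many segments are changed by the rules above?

Segments that undergo a rule: /u/ → [ũ] (rule 3); /u/ → [ũ] (rule 3).
All other segments surface unchanged.

2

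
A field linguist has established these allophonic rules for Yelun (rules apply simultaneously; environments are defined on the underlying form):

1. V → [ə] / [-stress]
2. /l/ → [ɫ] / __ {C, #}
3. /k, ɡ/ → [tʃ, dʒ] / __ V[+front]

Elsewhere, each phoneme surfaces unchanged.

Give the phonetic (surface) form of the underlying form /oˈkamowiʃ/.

Rule 1 applies to /o/ (word-initial: in an unstressed syllable) → [ə].
/k/ (between /o/ and /a/) is in the target of rule 3 but the environment (before a front vowel) is not met → [k].
/a/ — between /k/ and /m/; rule 1 does not apply here → [a].
/m/ (between /a/ and /o/): no rule targets it → [m].
/o/ (between /m/ and /w/): in an unstressed syllable, so rule 1 applies → [ə].
/w/ — not in any rule's target class → [w].
/i/ (between /w/ and /ʃ/) occurs in an unstressed syllable → [ə] by rule 1.
/ʃ/ (word-final) is unaffected → [ʃ].

[əˈkaməwəʃ]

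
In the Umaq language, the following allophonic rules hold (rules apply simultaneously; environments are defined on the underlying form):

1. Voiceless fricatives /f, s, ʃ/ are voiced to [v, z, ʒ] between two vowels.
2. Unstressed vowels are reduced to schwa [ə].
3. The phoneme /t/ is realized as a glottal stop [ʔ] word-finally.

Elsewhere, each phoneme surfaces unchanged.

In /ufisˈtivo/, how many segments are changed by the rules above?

4

Segments that undergo a rule: /u/ → [ə] (rule 2); /f/ → [v] (rule 1); /i/ → [ə] (rule 2); /o/ → [ə] (rule 2).
All other segments surface unchanged.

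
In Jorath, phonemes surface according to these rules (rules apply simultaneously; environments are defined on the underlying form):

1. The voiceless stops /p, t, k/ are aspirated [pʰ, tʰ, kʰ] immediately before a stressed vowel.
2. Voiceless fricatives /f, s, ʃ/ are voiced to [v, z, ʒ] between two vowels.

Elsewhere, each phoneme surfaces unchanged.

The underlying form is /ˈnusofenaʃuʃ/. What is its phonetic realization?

[ˈnuzovenaʒuʃ]

/n/ (word-initial) is unaffected → [n].
/u/ (between /n/ and /s/): no rule targets it → [u].
/s/ meets the environment for rule 2 (between two vowels) → [z].
/o/ (between /s/ and /f/): no rule targets it → [o].
/f/ — between /o/ and /e/, between two vowels — surfaces as [v] (rule 2).
/e/ — not in any rule's target class → [e].
/n/ stays [n].
/a/ stays [a].
/ʃ/ (between /a/ and /u/) occurs between two vowels → [ʒ] by rule 2.
/u/ stays [u].
/ʃ/ — word-final; rule 2 does not apply here → [ʃ].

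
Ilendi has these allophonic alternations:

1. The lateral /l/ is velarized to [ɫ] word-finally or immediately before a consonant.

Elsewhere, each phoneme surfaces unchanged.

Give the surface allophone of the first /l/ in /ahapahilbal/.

/l/ — between /i/ and /b/, word-finally or immediately before a consonant — surfaces as [ɫ] (rule 1).

[ɫ]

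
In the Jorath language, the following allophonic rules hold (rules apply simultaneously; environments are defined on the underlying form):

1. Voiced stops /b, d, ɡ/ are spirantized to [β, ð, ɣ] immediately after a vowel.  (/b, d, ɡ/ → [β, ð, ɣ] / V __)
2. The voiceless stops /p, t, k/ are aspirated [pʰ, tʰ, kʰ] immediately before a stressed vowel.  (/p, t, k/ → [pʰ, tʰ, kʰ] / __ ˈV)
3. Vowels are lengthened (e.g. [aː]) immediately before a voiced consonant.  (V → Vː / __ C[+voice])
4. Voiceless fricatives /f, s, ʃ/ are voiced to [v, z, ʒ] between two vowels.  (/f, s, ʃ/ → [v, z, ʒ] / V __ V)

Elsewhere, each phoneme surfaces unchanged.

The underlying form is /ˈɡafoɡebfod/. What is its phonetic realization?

[ˈɡavoːɣeːβfoːð]

/ɡ/ (word-initial): rule 1 targets it, but not immediately after a vowel → unchanged [ɡ].
/a/ (between /ɡ/ and /f/) fails the environment for rule 3, so it stays [a].
/f/ meets the environment for rule 4 (between two vowels) → [v].
/o/ meets the environment for rule 3 (before a voiced consonant) → [oː].
/ɡ/ (between /o/ and /e/) occurs immediately after a vowel → [ɣ] by rule 1.
/e/ (between /ɡ/ and /b/): before a voiced consonant, so rule 3 applies → [eː].
/b/ (between /e/ and /f/): immediately after a vowel, so rule 1 applies → [β].
/f/ — between /b/ and /o/; rule 4 does not apply here → [f].
/o/ (between /f/ and /d/): before a voiced consonant, so rule 3 applies → [oː].
Rule 1 applies to /d/ (word-final: immediately after a vowel) → [ð].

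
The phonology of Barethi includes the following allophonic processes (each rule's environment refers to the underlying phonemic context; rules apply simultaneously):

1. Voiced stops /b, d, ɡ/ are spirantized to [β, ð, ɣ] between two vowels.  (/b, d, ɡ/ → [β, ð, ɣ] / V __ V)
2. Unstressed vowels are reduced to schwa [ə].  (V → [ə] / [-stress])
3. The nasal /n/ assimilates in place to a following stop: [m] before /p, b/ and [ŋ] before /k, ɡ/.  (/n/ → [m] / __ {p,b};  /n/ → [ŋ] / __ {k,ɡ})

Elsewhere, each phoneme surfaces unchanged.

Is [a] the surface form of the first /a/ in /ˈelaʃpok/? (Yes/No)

/a/ (between /l/ and /ʃ/): in an unstressed syllable, so rule 2 applies → [ə].
The actual realization is [ə], not [a].

No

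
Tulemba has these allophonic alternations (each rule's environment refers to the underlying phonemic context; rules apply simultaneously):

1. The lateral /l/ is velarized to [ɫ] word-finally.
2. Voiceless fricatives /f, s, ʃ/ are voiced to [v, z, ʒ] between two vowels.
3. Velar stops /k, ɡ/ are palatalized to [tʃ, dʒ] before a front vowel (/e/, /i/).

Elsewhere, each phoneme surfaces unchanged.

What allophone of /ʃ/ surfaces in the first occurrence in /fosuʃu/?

[ʒ]

Rule 2 applies to /ʃ/ (between /u/ and /u/: between two vowels) → [ʒ].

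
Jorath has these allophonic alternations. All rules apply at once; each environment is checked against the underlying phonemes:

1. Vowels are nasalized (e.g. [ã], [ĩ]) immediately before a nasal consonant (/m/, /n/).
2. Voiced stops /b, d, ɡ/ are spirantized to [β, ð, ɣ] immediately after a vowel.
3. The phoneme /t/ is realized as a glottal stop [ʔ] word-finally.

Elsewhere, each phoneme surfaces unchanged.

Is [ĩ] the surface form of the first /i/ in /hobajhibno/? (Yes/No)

/i/ (between /h/ and /b/) fails the environment for rule 1, so it stays [i].
The actual realization is [i], not [ĩ].

No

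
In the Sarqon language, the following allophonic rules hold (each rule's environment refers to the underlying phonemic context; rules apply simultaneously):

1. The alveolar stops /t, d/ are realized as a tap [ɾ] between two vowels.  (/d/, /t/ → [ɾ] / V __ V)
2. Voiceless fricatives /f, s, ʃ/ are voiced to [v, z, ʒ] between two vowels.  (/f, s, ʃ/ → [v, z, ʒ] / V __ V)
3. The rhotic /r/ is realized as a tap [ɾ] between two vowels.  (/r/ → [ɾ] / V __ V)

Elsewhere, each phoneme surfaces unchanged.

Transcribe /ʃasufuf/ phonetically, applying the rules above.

[ʃazuvuf]

/ʃ/ (word-initial): rule 2 targets it, but not between two vowels → unchanged [ʃ].
/a/ — not in any rule's target class → [a].
Rule 2 applies to /s/ (between /a/ and /u/: between two vowels) → [z].
/u/ — not in any rule's target class → [u].
Rule 2 applies to /f/ (between /u/ and /u/: between two vowels) → [v].
/u/ (between /f/ and /f/) is unaffected → [u].
/f/ (word-final) fails the environment for rule 2, so it stays [f].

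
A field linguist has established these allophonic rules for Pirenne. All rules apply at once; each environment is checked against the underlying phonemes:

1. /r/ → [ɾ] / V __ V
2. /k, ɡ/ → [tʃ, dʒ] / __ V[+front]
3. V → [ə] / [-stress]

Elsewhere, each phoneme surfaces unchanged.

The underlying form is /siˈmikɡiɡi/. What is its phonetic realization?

[səˈmikdʒədʒə]

/s/ stays [s].
/i/ (between /s/ and /m/) occurs in an unstressed syllable → [ə] by rule 3.
/m/ (between /i/ and /i/) is unaffected → [m].
/i/ — between /m/ and /k/; rule 3 does not apply here → [i].
/k/ (between /i/ and /ɡ/) fails the environment for rule 2, so it stays [k].
/ɡ/ (between /k/ and /i/) occurs before a front vowel → [dʒ] by rule 2.
/i/ (between /ɡ/ and /ɡ/) occurs in an unstressed syllable → [ə] by rule 3.
/ɡ/ — between /i/ and /i/, before a front vowel — surfaces as [dʒ] (rule 2).
/i/ — word-final, in an unstressed syllable — surfaces as [ə] (rule 3).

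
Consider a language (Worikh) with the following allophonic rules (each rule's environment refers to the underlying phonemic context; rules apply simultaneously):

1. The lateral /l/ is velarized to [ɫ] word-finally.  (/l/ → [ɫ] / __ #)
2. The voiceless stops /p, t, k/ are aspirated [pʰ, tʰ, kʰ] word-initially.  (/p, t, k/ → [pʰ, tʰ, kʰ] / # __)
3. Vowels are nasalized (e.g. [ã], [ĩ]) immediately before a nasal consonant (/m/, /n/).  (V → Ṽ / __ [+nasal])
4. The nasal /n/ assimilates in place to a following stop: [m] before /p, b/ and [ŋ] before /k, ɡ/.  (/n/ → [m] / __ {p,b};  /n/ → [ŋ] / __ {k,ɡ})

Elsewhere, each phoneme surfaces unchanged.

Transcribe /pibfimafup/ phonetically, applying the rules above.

[pʰibfĩmafup]

/p/ (word-initial) occurs word-initially → [pʰ] by rule 2.
/i/ (between /p/ and /b/): rule 3 targets it, but not before a nasal consonant → unchanged [i].
Rule 3 applies to /i/ (between /f/ and /m/: before a nasal consonant) → [ĩ].
/a/ (between /m/ and /f/) fails the environment for rule 3, so it stays [a].
/u/ (between /f/ and /p/) is in the target of rule 3 but the environment (before a nasal consonant) is not met → [u].
/p/ (word-final) fails the environment for rule 2, so it stays [p].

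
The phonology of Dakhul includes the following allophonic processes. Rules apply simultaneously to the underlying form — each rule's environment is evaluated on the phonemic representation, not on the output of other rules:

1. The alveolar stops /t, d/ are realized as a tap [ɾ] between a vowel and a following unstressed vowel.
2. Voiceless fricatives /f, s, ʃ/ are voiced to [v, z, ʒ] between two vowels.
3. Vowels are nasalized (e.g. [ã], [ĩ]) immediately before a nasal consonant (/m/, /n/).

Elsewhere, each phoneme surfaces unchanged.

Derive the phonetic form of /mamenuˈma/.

/a/ — between /m/ and /m/, before a nasal consonant — surfaces as [ã] (rule 3).
/e/ meets the environment for rule 3 (before a nasal consonant) → [ẽ].
/u/ — between /n/ and /m/, before a nasal consonant — surfaces as [ũ] (rule 3).
/a/ — word-final; rule 3 does not apply here → [a].

[mãmẽnũˈma]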